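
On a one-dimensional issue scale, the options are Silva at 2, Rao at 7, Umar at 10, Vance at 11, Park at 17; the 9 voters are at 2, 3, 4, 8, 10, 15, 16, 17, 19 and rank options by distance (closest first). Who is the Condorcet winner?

With single-peaked preferences on a line, the Condorcet winner is the candidate closest to the median voter.
The median voter (position 10) is closest to Umar at 10.
Check: Umar vs Vance — voters closer to Umar: 5 of 9.

Umar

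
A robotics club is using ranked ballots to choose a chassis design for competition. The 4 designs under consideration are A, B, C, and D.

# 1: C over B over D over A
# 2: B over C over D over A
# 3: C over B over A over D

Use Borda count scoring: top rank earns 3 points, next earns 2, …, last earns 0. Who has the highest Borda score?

C

Borda scores:
  A: 0 + 0 + 1 = 1
  B: 2 + 3 + 2 = 7
  C: 3 + 2 + 3 = 8
  D: 1 + 1 + 0 = 2
C has the highest total.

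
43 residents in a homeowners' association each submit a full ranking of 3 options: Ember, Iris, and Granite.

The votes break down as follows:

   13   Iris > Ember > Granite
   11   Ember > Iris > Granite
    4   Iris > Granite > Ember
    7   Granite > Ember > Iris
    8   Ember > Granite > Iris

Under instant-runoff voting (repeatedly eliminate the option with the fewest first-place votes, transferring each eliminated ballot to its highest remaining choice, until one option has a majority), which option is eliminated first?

Granite

Round 1: Ember 19, Iris 17, Granite 7. Granite has the fewest and is eliminated.
Round 2: Ember 26, Iris 17. Ember has a majority.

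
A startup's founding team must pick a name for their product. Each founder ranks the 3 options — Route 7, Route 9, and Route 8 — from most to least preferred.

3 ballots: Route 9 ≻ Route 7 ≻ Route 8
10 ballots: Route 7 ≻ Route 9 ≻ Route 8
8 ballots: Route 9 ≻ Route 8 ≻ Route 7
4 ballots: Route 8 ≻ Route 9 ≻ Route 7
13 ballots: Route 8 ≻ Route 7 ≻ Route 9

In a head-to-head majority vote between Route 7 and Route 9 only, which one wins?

Route 7

Ballots ranking Route 7 above Route 9: 10+13 = 23.
Ballots ranking Route 9 above Route 7: 3+8+4 = 15.
Route 7 wins the head-to-head, 23–15.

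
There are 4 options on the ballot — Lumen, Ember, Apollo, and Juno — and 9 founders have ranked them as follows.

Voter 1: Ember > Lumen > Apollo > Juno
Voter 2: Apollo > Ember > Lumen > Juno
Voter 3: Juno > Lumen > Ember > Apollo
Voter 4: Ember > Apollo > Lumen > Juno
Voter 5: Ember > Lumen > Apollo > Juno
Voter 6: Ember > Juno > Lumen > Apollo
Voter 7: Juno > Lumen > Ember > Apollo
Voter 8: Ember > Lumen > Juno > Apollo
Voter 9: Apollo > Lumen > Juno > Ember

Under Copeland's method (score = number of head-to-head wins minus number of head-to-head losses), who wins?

Pairwise results:
  Lumen vs Ember: Ember wins 6–3.
  Lumen vs Apollo: Lumen wins 6–3.
  Lumen vs Juno: Lumen wins 6–3.
  Ember vs Apollo: Ember wins 7–2.
  Ember vs Juno: Ember wins 6–3.
  Apollo vs Juno: Apollo wins 5–4.
Copeland scores (wins − losses):
  Lumen: 2 − 1 = 1
  Ember: 3 − 0 = 3
  Apollo: 1 − 2 = -1
  Juno: 0 − 3 = -3
Ember has the best Copeland score.

Ember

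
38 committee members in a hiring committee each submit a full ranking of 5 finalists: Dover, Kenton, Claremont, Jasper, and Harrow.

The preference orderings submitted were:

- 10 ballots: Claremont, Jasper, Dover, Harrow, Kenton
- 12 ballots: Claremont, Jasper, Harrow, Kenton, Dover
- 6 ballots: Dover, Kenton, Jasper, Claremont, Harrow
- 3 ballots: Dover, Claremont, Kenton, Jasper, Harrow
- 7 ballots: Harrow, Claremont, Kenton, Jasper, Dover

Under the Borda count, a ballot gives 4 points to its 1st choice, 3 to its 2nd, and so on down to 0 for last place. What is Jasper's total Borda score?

Borda scores:
  Dover: 10·2 + 12·0 + 6·4 + 3·4 + 7·0 = 56
  Kenton: 10·0 + 12·1 + 6·3 + 3·2 + 7·2 = 50
  Claremont: 10·4 + 12·4 + 6·1 + 3·3 + 7·3 = 124
  Jasper: 10·3 + 12·3 + 6·2 + 3·1 + 7·1 = 88
  Harrow: 10·1 + 12·2 + 6·0 + 3·0 + 7·4 = 62

88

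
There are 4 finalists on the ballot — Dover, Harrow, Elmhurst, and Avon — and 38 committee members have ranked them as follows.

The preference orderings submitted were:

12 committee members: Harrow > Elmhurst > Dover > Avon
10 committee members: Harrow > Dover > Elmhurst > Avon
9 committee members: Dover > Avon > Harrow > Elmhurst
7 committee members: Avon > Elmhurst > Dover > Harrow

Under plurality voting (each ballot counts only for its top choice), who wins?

First-place vote totals:
  Dover: 9
  Harrow: 22
  Elmhurst: 0
  Avon: 7
Harrow has the most first-place votes.

Harrow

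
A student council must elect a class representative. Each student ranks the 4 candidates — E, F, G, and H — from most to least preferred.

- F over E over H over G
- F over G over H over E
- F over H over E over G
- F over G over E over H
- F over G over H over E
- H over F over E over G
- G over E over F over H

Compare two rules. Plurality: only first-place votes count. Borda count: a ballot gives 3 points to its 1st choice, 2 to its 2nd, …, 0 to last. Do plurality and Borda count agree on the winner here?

Yes

Plurality first-place counts: E 0, F 5, G 1, H 1 → F.
Borda totals: E 7, F 18, G 9, H 8 → F.
The two rules agree on F.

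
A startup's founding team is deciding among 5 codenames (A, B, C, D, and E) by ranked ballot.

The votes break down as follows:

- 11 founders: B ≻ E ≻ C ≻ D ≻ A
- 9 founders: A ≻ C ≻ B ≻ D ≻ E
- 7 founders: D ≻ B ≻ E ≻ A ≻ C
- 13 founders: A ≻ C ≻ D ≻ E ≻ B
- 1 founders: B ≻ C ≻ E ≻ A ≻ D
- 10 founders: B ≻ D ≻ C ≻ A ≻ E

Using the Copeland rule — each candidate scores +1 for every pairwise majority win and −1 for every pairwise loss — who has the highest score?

Pairwise results:
  A vs B: B wins 29–22.
  A vs C: A wins 29–22.
  A vs D: D wins 28–23.
  A vs E: A wins 32–19.
  B vs C: B wins 29–22.
  B vs D: B wins 31–20.
  B vs E: B wins 38–13.
  C vs D: C wins 34–17.
  C vs E: C wins 33–18.
  D vs E: D wins 39–12.
Copeland scores (wins − losses):
  A: 2 − 2 = 0
  B: 4 − 0 = 4
  C: 2 − 2 = 0
  D: 2 − 2 = 0
  E: 0 − 4 = -4
B has the best Copeland score.

B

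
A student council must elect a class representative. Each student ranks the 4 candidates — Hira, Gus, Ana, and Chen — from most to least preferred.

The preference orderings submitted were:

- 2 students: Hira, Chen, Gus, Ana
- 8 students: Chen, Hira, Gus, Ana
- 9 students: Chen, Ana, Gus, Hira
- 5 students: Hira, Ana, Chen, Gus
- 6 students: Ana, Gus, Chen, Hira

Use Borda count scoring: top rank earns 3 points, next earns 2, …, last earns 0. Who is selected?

Borda scores:
  Hira: 2·3 + 8·2 + 9·0 + 5·3 + 6·0 = 37
  Gus: 2·1 + 8·1 + 9·1 + 5·0 + 6·2 = 31
  Ana: 2·0 + 8·0 + 9·2 + 5·2 + 6·3 = 46
  Chen: 2·2 + 8·3 + 9·3 + 5·1 + 6·1 = 66
Chen has the highest total.

Chen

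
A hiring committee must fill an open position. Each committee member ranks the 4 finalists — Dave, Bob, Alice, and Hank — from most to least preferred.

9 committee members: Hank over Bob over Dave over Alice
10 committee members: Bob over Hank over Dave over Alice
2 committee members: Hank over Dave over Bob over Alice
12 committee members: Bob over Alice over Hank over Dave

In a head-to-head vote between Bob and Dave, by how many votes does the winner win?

29

Ballots ranking Bob above Dave: 9+10+12 = 31.
Ballots ranking Dave above Bob: 2.
Bob wins 31–2, a margin of 29.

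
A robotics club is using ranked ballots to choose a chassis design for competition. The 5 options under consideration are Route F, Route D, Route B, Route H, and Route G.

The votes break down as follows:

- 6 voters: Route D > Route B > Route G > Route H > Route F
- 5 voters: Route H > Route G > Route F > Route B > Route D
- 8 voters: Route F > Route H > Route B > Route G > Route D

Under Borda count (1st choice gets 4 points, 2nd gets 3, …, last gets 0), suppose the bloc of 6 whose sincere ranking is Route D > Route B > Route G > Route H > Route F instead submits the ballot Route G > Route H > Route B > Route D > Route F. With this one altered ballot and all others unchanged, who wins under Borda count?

Route H

Borda totals with the altered ballot: Route F 42, Route D 6, Route B 33, Route H 62, Route G 47.
The winner is unchanged: still Route H.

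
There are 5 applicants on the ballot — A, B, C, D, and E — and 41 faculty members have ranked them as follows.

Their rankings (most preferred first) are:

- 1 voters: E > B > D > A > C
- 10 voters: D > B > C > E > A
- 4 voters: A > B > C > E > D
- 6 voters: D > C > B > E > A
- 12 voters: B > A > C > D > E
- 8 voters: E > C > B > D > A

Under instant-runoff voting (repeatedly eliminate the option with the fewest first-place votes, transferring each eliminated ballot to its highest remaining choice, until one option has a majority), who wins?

Round 1: D 16, B 12, E 9, A 4, C 0. C has the fewest and is eliminated.
Round 2: D 16, B 12, E 9, A 4. A has the fewest and is eliminated.
Round 3: B 16, D 16, E 9. E has the fewest and is eliminated.
Round 4: B 25, D 16. B has a majority.

B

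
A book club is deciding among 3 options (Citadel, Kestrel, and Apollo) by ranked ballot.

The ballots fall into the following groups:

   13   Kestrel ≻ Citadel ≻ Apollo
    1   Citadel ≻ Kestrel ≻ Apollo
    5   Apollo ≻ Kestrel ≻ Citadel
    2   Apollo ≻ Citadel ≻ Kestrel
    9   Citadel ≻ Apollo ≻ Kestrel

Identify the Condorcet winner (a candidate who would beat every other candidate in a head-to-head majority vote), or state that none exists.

Head-to-head results (30 voters total):
Citadel vs Kestrel: Kestrel wins 18–12.
Citadel vs Apollo: Citadel wins 23–7.
Kestrel vs Apollo: Apollo wins 16–14.
No candidate beats all others: Citadel beats Apollo beats Kestrel beats Citadel, a majority cycle.

There is no Condorcet winner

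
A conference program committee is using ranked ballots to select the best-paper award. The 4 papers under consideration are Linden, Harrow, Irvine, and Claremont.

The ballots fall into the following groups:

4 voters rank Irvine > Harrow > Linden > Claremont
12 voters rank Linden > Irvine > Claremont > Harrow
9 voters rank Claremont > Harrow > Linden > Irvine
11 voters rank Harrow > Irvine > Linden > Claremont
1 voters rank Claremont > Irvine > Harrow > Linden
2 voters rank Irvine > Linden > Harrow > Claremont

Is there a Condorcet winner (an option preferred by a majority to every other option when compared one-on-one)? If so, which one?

Head-to-head results (39 voters total):
Linden vs Harrow: Harrow wins 25–14.
Linden vs Irvine: Linden wins 21–18.
Linden vs Claremont: Linden wins 29–10.
Harrow vs Irvine: Harrow wins 20–19.
Harrow vs Claremont: Claremont wins 22–17.
Irvine vs Claremont: Irvine wins 29–10.
No candidate beats all others: Linden beats Claremont beats Harrow beats Linden, a majority cycle.

There is no Condorcet winner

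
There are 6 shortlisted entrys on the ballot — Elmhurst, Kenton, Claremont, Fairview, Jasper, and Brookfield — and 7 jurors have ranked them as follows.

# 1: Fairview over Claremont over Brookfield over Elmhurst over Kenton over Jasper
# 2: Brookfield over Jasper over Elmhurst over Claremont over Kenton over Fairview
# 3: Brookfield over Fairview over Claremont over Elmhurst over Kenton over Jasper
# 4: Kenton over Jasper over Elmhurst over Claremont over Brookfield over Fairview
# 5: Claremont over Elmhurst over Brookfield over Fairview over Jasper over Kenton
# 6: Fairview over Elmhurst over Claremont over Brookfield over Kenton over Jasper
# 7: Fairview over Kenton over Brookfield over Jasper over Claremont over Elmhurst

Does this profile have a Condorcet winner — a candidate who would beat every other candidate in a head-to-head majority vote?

Head-to-head results (7 voters total):
Elmhurst vs Kenton: Elmhurst wins 5–2.
Elmhurst vs Claremont: Claremont wins 4–3.
Elmhurst vs Fairview: Fairview wins 4–3.
Elmhurst vs Jasper: Elmhurst wins 4–3.
Elmhurst vs Brookfield: Brookfield wins 4–3.
Kenton vs Claremont: Claremont wins 5–2.
Kenton vs Fairview: Fairview wins 5–2.
Kenton vs Jasper: Kenton wins 5–2.
Kenton vs Brookfield: Brookfield wins 5–2.
Claremont vs Fairview: Fairview wins 4–3.
Claremont vs Jasper: Claremont wins 4–3.
Claremont vs Brookfield: Claremont wins 4–3.
Fairview vs Jasper: Fairview wins 5–2.
Fairview vs Brookfield: Brookfield wins 4–3.
Jasper vs Brookfield: Brookfield wins 6–1.
No candidate beats all others: Claremont beats Brookfield beats Fairview beats Claremont, a majority cycle.

No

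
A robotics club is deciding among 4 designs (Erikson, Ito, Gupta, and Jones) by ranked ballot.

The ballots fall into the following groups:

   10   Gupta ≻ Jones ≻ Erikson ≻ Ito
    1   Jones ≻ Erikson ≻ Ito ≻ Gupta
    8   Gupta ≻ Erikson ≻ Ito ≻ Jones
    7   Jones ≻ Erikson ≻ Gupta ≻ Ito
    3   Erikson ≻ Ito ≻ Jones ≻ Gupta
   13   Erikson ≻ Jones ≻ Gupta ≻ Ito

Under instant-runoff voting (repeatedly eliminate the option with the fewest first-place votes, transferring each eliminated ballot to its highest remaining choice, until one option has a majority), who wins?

Round 1: Gupta 18, Erikson 16, Jones 8, Ito 0. Ito has the fewest and is eliminated.
Round 2: Gupta 18, Erikson 16, Jones 8. Jones has the fewest and is eliminated.
Round 3: Erikson 24, Gupta 18. Erikson has a majority.

Erikson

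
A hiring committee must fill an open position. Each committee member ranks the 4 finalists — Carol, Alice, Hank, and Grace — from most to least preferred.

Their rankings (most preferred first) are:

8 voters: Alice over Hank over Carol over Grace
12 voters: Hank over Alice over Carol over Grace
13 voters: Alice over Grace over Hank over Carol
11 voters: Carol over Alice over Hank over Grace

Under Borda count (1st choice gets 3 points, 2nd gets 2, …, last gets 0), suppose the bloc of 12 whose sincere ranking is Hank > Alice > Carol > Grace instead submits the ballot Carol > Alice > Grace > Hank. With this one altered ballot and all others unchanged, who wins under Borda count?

Borda totals with the altered ballot: Carol 77, Alice 109, Hank 40, Grace 38.
The winner is unchanged: still Alice.

Alice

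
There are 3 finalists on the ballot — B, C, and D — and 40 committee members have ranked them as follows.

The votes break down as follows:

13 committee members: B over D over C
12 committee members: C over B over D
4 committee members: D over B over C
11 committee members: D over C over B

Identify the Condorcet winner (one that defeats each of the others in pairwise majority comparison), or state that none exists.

Head-to-head results (40 voters total):
B vs C: C wins 23–17.
B vs D: B wins 25–15.
C vs D: D wins 28–12.
No candidate beats all others: B beats D beats C beats B, a majority cycle.

None — there is no Condorcet winner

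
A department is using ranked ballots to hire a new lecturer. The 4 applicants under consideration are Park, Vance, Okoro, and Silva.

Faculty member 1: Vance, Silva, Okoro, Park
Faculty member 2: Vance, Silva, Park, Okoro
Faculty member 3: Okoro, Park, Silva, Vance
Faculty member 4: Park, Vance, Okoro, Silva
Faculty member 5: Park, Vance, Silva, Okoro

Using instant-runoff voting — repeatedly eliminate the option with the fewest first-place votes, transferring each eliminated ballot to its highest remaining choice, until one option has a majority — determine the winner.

Round 1: Park 2, Vance 2, Okoro 1, Silva 0. Silva has the fewest and is eliminated.
Round 2: Park 2, Vance 2, Okoro 1. Okoro has the fewest and is eliminated.
Round 3: Park 3, Vance 2. Park has a majority.

Park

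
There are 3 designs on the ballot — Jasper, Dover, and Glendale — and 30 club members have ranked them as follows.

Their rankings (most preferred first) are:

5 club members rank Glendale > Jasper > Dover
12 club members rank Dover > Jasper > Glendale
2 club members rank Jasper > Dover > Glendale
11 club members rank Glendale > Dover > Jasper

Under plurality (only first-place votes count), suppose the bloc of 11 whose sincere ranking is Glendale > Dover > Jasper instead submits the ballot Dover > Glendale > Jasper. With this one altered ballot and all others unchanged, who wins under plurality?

Dover

First-place totals with the altered ballot: Jasper 2, Dover 23, Glendale 5.
The switch changes the winner from Glendale to Dover.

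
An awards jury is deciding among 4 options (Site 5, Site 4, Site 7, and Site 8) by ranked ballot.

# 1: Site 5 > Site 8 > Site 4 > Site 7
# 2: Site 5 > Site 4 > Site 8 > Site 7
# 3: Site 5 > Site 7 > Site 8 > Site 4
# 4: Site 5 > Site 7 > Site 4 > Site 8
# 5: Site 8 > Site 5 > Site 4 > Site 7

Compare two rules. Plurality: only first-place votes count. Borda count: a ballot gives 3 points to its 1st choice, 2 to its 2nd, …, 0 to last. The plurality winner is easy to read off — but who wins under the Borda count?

Plurality first-place counts: Site 5 4, Site 4 0, Site 7 0, Site 8 1 → Site 5.
Borda totals: Site 5 14, Site 4 5, Site 7 4, Site 8 7 → Site 5.

Site 5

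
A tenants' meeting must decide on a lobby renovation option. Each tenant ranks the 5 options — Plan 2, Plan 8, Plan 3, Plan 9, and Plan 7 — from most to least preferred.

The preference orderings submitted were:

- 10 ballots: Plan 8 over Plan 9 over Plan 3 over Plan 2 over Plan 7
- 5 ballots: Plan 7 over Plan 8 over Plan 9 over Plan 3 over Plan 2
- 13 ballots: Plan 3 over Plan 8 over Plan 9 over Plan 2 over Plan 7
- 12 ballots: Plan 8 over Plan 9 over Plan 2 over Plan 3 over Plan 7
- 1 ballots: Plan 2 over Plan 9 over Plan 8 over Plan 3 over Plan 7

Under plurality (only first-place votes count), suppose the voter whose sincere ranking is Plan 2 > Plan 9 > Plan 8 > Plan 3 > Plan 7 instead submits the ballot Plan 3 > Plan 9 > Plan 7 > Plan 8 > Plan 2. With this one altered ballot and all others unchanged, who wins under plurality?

First-place totals with the altered ballot: Plan 2 0, Plan 8 22, Plan 3 14, Plan 9 0, Plan 7 5.
The winner is unchanged: still Plan 8.

Plan 8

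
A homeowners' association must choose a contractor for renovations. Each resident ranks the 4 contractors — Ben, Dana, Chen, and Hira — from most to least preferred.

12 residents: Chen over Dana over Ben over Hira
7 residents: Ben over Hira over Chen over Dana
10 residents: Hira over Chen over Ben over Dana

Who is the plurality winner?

Chen

First-place vote totals:
  Ben: 7
  Dana: 0
  Chen: 12
  Hira: 10
Chen has the most first-place votes.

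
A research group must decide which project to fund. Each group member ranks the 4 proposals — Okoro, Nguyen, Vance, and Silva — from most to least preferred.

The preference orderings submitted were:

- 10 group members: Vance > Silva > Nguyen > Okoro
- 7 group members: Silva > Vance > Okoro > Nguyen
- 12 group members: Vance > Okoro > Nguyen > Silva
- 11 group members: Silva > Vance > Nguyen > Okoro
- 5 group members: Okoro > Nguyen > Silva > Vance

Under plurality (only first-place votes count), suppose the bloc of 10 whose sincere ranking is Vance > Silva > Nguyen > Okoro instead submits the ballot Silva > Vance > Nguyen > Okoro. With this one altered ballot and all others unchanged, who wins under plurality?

Silva

First-place totals with the altered ballot: Okoro 5, Nguyen 0, Vance 12, Silva 28.
The switch changes the winner from Vance to Silva.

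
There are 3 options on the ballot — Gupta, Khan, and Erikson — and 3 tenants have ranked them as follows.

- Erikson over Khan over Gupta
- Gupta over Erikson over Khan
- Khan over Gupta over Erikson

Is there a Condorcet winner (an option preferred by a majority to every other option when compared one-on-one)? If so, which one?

Head-to-head results (3 voters total):
Gupta vs Khan: Khan wins 2–1.
Gupta vs Erikson: Gupta wins 2–1.
Khan vs Erikson: Erikson wins 2–1.
No candidate beats all others: Gupta beats Erikson beats Khan beats Gupta, a majority cycle.

No Condorcet winner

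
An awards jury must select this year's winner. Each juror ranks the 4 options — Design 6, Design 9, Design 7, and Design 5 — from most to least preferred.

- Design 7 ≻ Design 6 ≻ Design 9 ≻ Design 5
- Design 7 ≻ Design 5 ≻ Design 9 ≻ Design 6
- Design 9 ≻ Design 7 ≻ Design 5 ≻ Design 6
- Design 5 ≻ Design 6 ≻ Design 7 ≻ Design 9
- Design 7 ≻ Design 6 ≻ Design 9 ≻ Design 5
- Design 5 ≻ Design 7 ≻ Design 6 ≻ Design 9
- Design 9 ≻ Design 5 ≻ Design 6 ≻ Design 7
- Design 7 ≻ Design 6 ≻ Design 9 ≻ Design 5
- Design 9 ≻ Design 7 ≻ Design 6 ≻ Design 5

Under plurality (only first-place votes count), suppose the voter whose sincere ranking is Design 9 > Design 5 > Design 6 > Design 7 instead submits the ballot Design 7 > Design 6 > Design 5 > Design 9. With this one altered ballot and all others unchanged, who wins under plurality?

Design 7

First-place totals with the altered ballot: Design 6 0, Design 9 2, Design 7 5, Design 5 2.
The winner is unchanged: still Design 7.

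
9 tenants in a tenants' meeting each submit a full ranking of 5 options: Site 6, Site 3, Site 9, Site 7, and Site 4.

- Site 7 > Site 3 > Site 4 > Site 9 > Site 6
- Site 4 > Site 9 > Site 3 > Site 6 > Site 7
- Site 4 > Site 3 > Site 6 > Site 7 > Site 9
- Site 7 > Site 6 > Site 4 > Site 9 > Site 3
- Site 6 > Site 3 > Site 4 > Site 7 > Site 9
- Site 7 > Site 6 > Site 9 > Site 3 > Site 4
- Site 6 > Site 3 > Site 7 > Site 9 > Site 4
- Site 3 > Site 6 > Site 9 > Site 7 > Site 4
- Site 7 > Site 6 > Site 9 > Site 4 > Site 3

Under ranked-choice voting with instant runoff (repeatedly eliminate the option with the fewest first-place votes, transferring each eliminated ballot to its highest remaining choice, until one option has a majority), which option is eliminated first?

Round 1: Site 7 4, Site 6 2, Site 4 2, Site 3 1, Site 9 0. Site 9 has the fewest and is eliminated.
Round 2: Site 7 4, Site 6 2, Site 4 2, Site 3 1. Site 3 has the fewest and is eliminated.
Round 3: Site 7 4, Site 6 3, Site 4 2. Site 4 has the fewest and is eliminated.
Round 4: Site 6 5, Site 7 4. Site 6 has a majority.

Site 9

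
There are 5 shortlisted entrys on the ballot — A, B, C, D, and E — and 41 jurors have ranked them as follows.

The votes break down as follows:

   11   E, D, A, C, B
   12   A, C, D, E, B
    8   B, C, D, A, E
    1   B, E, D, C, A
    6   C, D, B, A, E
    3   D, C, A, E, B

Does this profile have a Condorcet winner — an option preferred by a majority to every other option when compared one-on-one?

Head-to-head results (41 voters total):
A vs B: A wins 26–15.
A vs C: A wins 23–18.
A vs D: D wins 29–12.
A vs E: A wins 29–12.
B vs C: C wins 32–9.
B vs D: D wins 32–9.
B vs E: E wins 26–15.
C vs D: C wins 26–15.
C vs E: C wins 29–12.
D vs E: D wins 29–12.
No candidate beats all others: A beats C beats D beats A, a majority cycle.

No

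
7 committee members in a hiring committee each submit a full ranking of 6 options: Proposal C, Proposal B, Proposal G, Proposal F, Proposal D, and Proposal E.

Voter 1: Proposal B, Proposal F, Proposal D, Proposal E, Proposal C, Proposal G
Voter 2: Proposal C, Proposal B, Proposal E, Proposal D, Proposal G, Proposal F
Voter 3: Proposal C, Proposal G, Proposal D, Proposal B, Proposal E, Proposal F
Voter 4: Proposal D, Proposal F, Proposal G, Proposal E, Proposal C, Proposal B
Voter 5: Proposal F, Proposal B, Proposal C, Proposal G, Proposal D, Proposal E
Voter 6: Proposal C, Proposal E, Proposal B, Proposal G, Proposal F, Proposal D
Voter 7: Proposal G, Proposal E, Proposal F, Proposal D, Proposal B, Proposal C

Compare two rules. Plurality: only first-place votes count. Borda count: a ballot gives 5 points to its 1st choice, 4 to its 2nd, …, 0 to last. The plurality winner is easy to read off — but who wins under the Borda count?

Plurality first-place counts: Proposal C 3, Proposal B 1, Proposal G 1, Proposal F 1, Proposal D 1, Proposal E 0 → Proposal C.
Borda totals: Proposal C 20, Proposal B 19, Proposal G 17, Proposal F 17, Proposal D 16, Proposal E 16 → Proposal C.

Proposal C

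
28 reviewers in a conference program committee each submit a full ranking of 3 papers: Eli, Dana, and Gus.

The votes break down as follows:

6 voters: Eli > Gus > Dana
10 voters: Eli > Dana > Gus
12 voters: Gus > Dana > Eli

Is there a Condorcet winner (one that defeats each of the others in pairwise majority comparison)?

Yes

Head-to-head results (28 voters total):
Eli vs Dana: Eli wins 16–12.
Eli vs Gus: Eli wins 16–12.
Dana vs Gus: Gus wins 18–10.
Eli beats each rival — Dana (16–12), Gus (16–12) — so Eli is the Condorcet winner.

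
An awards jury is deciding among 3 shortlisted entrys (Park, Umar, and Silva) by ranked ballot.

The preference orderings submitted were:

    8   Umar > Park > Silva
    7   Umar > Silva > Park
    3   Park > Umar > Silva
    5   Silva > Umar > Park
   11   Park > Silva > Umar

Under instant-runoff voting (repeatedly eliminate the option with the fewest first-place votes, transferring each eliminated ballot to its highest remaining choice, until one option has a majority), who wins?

Round 1: Umar 15, Park 14, Silva 5. Silva has the fewest and is eliminated.
Round 2: Umar 20, Park 14. Umar has a majority.

Umar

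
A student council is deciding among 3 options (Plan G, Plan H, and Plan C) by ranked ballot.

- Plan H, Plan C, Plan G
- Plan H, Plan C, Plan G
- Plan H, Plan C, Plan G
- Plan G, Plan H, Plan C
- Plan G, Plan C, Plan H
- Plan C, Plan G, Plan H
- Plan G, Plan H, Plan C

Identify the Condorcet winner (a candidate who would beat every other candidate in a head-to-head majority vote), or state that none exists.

Head-to-head results (7 voters total):
Plan G vs Plan H: Plan G wins 4–3.
Plan G vs Plan C: Plan C wins 4–3.
Plan H vs Plan C: Plan H wins 5–2.
No candidate beats all others: Plan G beats Plan H beats Plan C beats Plan G, a majority cycle.

None — there is no Condorcet winner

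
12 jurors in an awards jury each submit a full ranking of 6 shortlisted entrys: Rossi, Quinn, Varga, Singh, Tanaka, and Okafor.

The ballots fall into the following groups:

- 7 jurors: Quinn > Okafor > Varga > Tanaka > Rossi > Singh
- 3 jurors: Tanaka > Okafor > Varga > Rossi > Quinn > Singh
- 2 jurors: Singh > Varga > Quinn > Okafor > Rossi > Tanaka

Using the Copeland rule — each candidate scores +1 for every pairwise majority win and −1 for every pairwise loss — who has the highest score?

Pairwise results:
  Rossi vs Quinn: Quinn wins 9–3.
  Rossi vs Varga: Varga wins 12–0.
  Rossi vs Singh: Rossi wins 10–2.
  Rossi vs Tanaka: Tanaka wins 10–2.
  Rossi vs Okafor: Okafor wins 12–0.
  Quinn vs Varga: Quinn wins 7–5.
  Quinn vs Singh: Quinn wins 10–2.
  Quinn vs Tanaka: Quinn wins 9–3.
  Quinn vs Okafor: Quinn wins 9–3.
  Varga vs Singh: Varga wins 10–2.
  Varga vs Tanaka: Varga wins 9–3.
  Varga vs Okafor: Okafor wins 10–2.
  Singh vs Tanaka: Tanaka wins 10–2.
  Singh vs Okafor: Okafor wins 10–2.
  Tanaka vs Okafor: Okafor wins 9–3.
Copeland scores (wins − losses):
  Rossi: 1 − 4 = -3
  Quinn: 5 − 0 = 5
  Varga: 3 − 2 = 1
  Singh: 0 − 5 = -5
  Tanaka: 2 − 3 = -1
  Okafor: 4 − 1 = 3
Quinn has the best Copeland score.

Quinn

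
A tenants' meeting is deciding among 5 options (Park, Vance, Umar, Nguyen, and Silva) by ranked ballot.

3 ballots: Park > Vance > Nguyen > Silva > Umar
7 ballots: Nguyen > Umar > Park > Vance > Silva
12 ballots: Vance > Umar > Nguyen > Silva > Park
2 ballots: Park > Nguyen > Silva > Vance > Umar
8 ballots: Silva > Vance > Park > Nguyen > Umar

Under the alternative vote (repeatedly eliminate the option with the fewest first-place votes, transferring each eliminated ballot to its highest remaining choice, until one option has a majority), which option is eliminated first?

Round 1: Vance 12, Silva 8, Nguyen 7, Park 5, Umar 0. Umar has the fewest and is eliminated.
Round 2: Vance 12, Silva 8, Nguyen 7, Park 5. Park has the fewest and is eliminated.
Round 3: Vance 15, Nguyen 9, Silva 8. Silva has the fewest and is eliminated.
Round 4: Vance 23, Nguyen 9. Vance has a majority.

Umar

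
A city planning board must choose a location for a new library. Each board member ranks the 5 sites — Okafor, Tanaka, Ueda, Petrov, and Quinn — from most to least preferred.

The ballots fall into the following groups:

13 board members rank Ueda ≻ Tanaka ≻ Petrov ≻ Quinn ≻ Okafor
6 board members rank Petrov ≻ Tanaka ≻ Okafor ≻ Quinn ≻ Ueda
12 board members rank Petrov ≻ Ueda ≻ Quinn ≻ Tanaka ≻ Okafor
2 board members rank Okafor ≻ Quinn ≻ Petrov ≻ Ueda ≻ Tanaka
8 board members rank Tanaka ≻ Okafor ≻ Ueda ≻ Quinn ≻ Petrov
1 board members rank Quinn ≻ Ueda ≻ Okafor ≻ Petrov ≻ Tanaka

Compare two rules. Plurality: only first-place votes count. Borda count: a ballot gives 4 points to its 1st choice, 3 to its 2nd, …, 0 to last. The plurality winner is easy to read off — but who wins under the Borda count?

Ueda

Plurality first-place counts: Okafor 2, Tanaka 8, Ueda 13, Petrov 18, Quinn 1 → Petrov.
Borda totals: Okafor 46, Tanaka 101, Ueda 109, Petrov 103, Quinn 61 → Ueda.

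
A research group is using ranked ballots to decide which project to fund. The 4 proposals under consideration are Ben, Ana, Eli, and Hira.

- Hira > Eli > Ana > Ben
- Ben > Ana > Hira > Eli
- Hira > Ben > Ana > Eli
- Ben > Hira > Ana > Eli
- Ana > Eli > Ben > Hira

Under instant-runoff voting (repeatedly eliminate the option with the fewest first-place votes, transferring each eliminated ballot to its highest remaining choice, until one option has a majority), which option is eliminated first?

Eli

Round 1: Ben 2, Hira 2, Ana 1, Eli 0. Eli has the fewest and is eliminated.
Round 2: Ben 2, Hira 2, Ana 1. Ana has the fewest and is eliminated.
Round 3: Ben 3, Hira 2. Ben has a majority.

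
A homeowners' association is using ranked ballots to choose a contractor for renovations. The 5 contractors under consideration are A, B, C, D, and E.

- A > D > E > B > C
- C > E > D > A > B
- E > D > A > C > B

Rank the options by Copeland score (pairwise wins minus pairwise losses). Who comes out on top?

Pairwise results:
  A vs B: A wins 3–0.
  A vs C: A wins 2–1.
  A vs D: D wins 2–1.
  A vs E: E wins 2–1.
  B vs C: C wins 2–1.
  B vs D: D wins 3–0.
  B vs E: E wins 3–0.
  C vs D: D wins 2–1.
  C vs E: E wins 2–1.
  D vs E: E wins 2–1.
Copeland scores (wins − losses):
  A: 2 − 2 = 0
  B: 0 − 4 = -4
  C: 1 − 3 = -2
  D: 3 − 1 = 2
  E: 4 − 0 = 4
E has the best Copeland score.

E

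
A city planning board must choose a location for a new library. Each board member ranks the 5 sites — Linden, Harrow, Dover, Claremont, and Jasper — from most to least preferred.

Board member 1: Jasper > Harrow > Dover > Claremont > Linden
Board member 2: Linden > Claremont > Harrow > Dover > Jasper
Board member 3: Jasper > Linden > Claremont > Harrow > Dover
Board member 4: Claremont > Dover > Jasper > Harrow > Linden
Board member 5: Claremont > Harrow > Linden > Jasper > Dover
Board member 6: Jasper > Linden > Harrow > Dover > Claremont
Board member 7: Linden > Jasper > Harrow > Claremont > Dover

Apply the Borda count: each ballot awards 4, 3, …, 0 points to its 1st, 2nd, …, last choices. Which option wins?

Borda scores:
  Linden: 0 + 4 + 3 + 0 + 2 + 3 + 4 = 16
  Harrow: 3 + 2 + 1 + 1 + 3 + 2 + 2 = 14
  Dover: 2 + 1 + 0 + 3 + 0 + 1 + 0 = 7
  Claremont: 1 + 3 + 2 + 4 + 4 + 0 + 1 = 15
  Jasper: 4 + 0 + 4 + 2 + 1 + 4 + 3 = 18
Jasper has the highest total.

Jasper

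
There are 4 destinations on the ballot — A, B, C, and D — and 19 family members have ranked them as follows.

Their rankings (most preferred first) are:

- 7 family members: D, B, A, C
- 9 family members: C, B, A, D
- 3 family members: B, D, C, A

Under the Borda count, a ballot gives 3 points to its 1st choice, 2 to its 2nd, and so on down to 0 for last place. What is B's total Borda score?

41

Borda scores:
  A: 7·1 + 9·1 + 3·0 = 16
  B: 7·2 + 9·2 + 3·3 = 41
  C: 7·0 + 9·3 + 3·1 = 30
  D: 7·3 + 9·0 + 3·2 = 27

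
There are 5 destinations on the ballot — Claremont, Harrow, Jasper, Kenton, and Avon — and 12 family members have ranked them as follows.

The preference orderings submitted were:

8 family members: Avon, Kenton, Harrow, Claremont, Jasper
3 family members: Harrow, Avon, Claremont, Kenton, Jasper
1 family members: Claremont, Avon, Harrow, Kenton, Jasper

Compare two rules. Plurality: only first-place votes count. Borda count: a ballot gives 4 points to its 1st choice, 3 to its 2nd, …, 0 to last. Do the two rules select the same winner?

Plurality first-place counts: Claremont 1, Harrow 3, Jasper 0, Kenton 0, Avon 8 → Avon.
Borda totals: Claremont 18, Harrow 30, Jasper 0, Kenton 28, Avon 44 → Avon.
The two rules agree on Avon.

Yes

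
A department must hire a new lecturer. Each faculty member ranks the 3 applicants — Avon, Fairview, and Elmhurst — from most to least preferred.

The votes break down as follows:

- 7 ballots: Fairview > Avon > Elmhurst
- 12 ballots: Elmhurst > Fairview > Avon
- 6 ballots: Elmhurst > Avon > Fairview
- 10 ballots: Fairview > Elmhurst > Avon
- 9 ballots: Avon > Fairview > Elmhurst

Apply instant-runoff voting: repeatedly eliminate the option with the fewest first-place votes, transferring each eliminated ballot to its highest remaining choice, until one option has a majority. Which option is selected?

Round 1: Elmhurst 18, Fairview 17, Avon 9. Avon has the fewest and is eliminated.
Round 2: Fairview 26, Elmhurst 18. Fairview has a majority.

Fairview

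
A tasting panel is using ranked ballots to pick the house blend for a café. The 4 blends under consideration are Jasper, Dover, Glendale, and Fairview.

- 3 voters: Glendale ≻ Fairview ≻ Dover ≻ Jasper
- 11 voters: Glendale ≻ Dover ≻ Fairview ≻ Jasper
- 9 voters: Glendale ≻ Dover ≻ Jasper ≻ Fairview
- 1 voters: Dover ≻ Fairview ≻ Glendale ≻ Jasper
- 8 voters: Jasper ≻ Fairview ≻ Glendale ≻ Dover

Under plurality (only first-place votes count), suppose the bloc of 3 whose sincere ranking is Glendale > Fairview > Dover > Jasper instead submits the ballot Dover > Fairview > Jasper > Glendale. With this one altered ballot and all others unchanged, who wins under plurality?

First-place totals with the altered ballot: Jasper 8, Dover 4, Glendale 20, Fairview 0.
The winner is unchanged: still Glendale.

Glendale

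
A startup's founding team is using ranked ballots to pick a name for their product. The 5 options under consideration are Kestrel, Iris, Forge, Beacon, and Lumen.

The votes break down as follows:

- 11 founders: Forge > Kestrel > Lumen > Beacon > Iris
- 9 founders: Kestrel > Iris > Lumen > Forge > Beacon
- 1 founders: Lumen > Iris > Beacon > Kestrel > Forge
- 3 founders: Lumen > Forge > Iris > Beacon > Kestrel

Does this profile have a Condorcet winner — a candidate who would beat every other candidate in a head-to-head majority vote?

No

Head-to-head results (24 voters total):
Kestrel vs Iris: Kestrel wins 20–4.
Kestrel vs Forge: Forge wins 14–10.
Kestrel vs Beacon: Kestrel wins 20–4.
Kestrel vs Lumen: Kestrel wins 20–4.
Iris vs Forge: Forge wins 14–10.
Iris vs Beacon: Iris wins 13–11.
Iris vs Lumen: Lumen wins 15–9.
Forge vs Beacon: Forge wins 23–1.
Forge vs Lumen: Lumen wins 13–11.
Beacon vs Lumen: Lumen wins 24–0.
No candidate beats all others: Kestrel beats Lumen beats Forge beats Kestrel, a majority cycle.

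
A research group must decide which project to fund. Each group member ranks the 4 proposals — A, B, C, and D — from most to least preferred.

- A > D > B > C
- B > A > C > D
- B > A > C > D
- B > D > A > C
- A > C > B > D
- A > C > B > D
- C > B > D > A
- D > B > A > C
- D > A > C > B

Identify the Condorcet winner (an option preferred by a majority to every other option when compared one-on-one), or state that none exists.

Head-to-head results (9 voters total):
A vs B: B wins 5–4.
A vs C: A wins 8–1.
A vs D: A wins 5–4.
B vs C: B wins 5–4.
B vs D: B wins 6–3.
C vs D: C wins 5–4.
B beats each rival — A (5–4), C (5–4), D (6–3) — so B is the Condorcet winner.

B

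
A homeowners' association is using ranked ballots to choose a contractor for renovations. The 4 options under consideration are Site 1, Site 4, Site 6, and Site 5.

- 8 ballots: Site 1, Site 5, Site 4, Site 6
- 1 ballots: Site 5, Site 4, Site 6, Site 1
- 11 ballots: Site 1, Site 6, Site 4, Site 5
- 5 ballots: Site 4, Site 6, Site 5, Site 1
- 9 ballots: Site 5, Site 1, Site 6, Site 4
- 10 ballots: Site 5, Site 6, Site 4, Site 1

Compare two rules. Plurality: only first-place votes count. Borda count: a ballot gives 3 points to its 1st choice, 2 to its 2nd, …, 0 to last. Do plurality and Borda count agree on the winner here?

Yes

Plurality first-place counts: Site 1 19, Site 4 5, Site 6 0, Site 5 20 → Site 5.
Borda totals: Site 1 75, Site 4 46, Site 6 62, Site 5 81 → Site 5.
The two rules agree on Site 5.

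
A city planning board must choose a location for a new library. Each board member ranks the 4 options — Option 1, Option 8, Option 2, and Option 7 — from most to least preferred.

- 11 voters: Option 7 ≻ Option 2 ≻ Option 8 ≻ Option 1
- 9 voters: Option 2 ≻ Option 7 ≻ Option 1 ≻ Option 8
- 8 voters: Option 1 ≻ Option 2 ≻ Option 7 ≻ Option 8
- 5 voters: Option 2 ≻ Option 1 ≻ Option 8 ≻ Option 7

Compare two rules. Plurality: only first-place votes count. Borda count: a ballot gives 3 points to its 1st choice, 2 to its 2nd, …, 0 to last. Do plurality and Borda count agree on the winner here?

Plurality first-place counts: Option 1 8, Option 8 0, Option 2 14, Option 7 11 → Option 2.
Borda totals: Option 1 43, Option 8 16, Option 2 80, Option 7 59 → Option 2.
The two rules agree on Option 2.

Yes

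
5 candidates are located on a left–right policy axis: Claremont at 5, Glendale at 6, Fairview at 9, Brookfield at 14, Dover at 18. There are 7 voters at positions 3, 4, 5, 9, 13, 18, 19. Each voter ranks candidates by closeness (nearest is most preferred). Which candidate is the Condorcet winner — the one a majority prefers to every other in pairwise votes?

Fairview

With single-peaked preferences on a line, the Condorcet winner is the candidate closest to the median voter.
The median voter (position 9) is closest to Fairview at 9.
Check: Fairview vs Claremont — voters closer to Fairview: 4 of 7.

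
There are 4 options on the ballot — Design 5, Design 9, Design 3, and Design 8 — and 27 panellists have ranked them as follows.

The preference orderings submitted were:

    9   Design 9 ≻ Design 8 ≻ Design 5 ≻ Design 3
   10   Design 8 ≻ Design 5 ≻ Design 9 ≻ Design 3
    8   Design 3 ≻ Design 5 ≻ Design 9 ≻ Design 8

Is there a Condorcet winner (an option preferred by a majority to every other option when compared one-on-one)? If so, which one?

There is no Condorcet winner

Head-to-head results (27 voters total):
Design 5 vs Design 9: Design 5 wins 18–9.
Design 5 vs Design 3: Design 5 wins 19–8.
Design 5 vs Design 8: Design 8 wins 19–8.
Design 9 vs Design 3: Design 9 wins 19–8.
Design 9 vs Design 8: Design 9 wins 17–10.
Design 3 vs Design 8: Design 8 wins 19–8.
No candidate beats all others: Design 5 beats Design 9 beats Design 8 beats Design 5, a majority cycle.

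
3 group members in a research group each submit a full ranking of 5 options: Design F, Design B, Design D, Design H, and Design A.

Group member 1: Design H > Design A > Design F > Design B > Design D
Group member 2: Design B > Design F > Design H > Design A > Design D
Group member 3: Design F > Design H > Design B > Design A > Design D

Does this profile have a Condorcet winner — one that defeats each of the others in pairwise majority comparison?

Yes

Head-to-head results (3 voters total):
Design F vs Design B: Design F wins 2–1.
Design F vs Design D: Design F wins 3–0.
Design F vs Design H: Design F wins 2–1.
Design F vs Design A: Design F wins 2–1.
Design B vs Design D: Design B wins 3–0.
Design B vs Design H: Design H wins 2–1.
Design B vs Design A: Design B wins 2–1.
Design D vs Design H: Design H wins 3–0.
Design D vs Design A: Design A wins 3–0.
Design H vs Design A: Design H wins 3–0.
Design F beats each rival — Design B (2–1), Design D (3–0), Design H (2–1), Design A (2–1) — so Design F is the Condorcet winner.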